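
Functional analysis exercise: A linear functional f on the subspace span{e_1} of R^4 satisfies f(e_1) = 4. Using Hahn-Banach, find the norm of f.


The norm of f is given by ||f|| = sup_{||x||=1} |f(x)|.
On span{e_1}, ||e_1|| = 1, so ||f|| = |f(e_1)| / ||e_1||
= |4| / 1 = 4.0000

4.0000


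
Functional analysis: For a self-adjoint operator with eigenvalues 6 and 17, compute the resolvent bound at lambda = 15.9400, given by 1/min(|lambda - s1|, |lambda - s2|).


dist(15.9400, {6, 17}) = min(|15.9400 - 6|, |15.9400 - 17|)
= min(9.9400, 1.0600) = 1.0600
Resolvent bound = 1/1.0600 = 0.9434

0.9434


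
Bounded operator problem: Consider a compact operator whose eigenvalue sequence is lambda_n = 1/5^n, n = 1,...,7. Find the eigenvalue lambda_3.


The eigenvalue formula gives lambda_3 = 1/5^3
= 1/125
= 0.0080

0.0080


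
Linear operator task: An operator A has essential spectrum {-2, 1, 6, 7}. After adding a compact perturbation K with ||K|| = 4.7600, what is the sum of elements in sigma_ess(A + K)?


By Weyl's theorem, the essential spectrum is invariant under compact perturbations.
sigma_ess(A + K) = sigma_ess(A) = {-2, 1, 6, 7}
Sum = -2 + 1 + 6 + 7 = 12

12


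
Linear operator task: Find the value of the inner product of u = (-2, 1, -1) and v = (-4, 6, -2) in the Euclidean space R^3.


Computing the standard inner product <u, v> = sum u_i * v_i
= -2*-4 + 1*6 + -1*-2
= 8 + 6 + 2
= 16

16


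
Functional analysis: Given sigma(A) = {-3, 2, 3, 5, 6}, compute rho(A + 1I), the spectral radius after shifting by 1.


Spectrum of A + 1I = {-2, 3, 4, 6, 7}
Spectral radius = max |lambda| over the shifted spectrum
= max(2, 3, 4, 6, 7) = 7

7


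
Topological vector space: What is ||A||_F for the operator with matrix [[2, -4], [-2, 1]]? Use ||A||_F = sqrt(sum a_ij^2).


||A||_F^2 = sum a_ij^2
= 2^2 + (-4)^2 + (-2)^2 + 1^2
= 4 + 16 + 4 + 1 = 25
||A||_F = sqrt(25) = 5.0000

5.0000


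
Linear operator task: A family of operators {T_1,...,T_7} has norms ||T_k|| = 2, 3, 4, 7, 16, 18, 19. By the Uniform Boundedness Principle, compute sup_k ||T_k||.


By the Uniform Boundedness Principle, the supremum of norms is finite.
sup_k ||T_k|| = max(2, 3, 4, 7, 16, 18, 19) = 19

19


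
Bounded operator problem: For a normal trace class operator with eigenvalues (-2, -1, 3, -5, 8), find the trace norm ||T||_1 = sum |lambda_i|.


For a normal operator, singular values equal |eigenvalues|.
Trace norm = sum |lambda_i| = 2 + 1 + 3 + 5 + 8
= 19

19


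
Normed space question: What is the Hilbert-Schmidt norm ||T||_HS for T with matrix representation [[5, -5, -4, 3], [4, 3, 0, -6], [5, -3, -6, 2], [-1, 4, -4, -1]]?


The Hilbert-Schmidt norm is sqrt(sum of squares of all entries).
Sum of squares = 5^2 + (-5)^2 + (-4)^2 + 3^2 + 4^2 + 3^2 + 0^2 + (-6)^2 + 5^2 + (-3)^2 + (-6)^2 + 2^2 + (-1)^2 + 4^2 + (-4)^2 + (-1)^2
= 25 + 25 + 16 + 9 + 16 + 9 + 0 + 36 + 25 + 9 + 36 + 4 + 1 + 16 + 16 + 1 = 244
||T||_HS = sqrt(244) = 15.6205

15.6205


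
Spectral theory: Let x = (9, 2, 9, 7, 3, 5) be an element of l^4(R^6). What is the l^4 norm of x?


The l^4 norm = (sum |x_i|^4)^(1/4)
Sum of 4th powers = 6561 + 16 + 6561 + 2401 + 81 + 625 = 16245
||x||_4 = (16245)^(1/4) = 11.2896

11.2896


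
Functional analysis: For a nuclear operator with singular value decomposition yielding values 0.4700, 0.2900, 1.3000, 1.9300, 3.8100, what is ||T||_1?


The nuclear norm is the sum of all singular values.
||T||_1 = 0.4700 + 0.2900 + 1.3000 + 1.9300 + 3.8100
= 7.8000

7.8000


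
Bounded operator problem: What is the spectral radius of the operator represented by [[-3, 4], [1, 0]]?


For a 2x2 matrix, eigenvalues satisfy lambda^2 - (trace)*lambda + det = 0
trace = -3 + 0 = -3
det = -3*0 - 4*1 = -4
discriminant = (-3)^2 - 4*(-4) = 25
spectral radius = max |eigenvalue| = 4.0000

4.0000


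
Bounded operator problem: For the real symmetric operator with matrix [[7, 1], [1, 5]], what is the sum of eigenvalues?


For a self-adjoint (symmetric) matrix, the eigenvalues are real.
The sum of eigenvalues equals the trace of the matrix.
trace = 7 + 5 = 12

12


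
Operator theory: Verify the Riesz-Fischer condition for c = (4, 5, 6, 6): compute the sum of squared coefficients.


sum |c_n|^2 = 4^2 + 5^2 + 6^2 + 6^2
= 16 + 25 + 36 + 36
= 113

113


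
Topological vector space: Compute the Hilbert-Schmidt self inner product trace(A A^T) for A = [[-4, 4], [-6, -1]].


trace(A * A^T) = sum of squares of all entries
= (-4)^2 + 4^2 + (-6)^2 + (-1)^2
= 16 + 16 + 36 + 1
= 69

69


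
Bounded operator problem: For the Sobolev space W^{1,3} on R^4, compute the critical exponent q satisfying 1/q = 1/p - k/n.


Using the Sobolev embedding formula: 1/q = 1/p - k/n
1/q = 1/3 - 1/4 = 1/12
q = 1/(1/12) = 12

12.0000


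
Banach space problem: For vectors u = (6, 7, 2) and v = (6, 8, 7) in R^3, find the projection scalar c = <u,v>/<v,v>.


Computing <u,v> = 6*6 + 7*8 + 2*7 = 106
Computing <v,v> = 6^2 + 8^2 + 7^2 = 149
Projection coefficient = 106/149 = 0.7114

0.7114


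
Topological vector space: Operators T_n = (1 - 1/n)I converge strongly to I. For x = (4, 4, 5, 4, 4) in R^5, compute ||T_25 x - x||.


T_25 x - x = (1 - 1/25)x - x = -x/25
||x|| = sqrt(89) = 9.4340
||T_25 x - x|| = ||x||/25 = 9.4340/25 = 0.3774

0.3774


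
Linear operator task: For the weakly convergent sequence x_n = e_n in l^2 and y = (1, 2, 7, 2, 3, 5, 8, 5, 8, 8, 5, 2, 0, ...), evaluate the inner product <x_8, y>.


x_8 = e_8 is the standard basis vector with 1 in position 8.
<x_8, y> = y_8 = 5
As n -> infinity, <x_n, y> -> 0, confirming weak convergence of (x_n) to 0.

5


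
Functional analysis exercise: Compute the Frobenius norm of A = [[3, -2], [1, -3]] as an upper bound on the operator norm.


||A||_F^2 = sum a_ij^2
= 3^2 + (-2)^2 + 1^2 + (-3)^2
= 9 + 4 + 1 + 9 = 23
||A||_F = sqrt(23) = 4.7958

4.7958


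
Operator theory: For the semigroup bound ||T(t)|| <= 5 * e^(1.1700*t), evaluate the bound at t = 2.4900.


||T(2.4900)|| <= 5 * exp(1.1700 * 2.4900)
= 5 * exp(2.9133)
= 5 * 18.4175
= 92.0874

92.0874


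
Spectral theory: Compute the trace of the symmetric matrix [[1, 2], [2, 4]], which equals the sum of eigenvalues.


For a self-adjoint (symmetric) matrix, the eigenvalues are real.
The sum of eigenvalues equals the trace of the matrix.
trace = 1 + 4 = 5

5


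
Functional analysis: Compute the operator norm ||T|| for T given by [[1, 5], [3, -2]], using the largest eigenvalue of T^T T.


A^T A = [[10, -1], [-1, 29]]
trace(A^T A) = 39, det(A^T A) = 289
discriminant = 39^2 - 4*289 = 365
Largest eigenvalue of A^T A = (trace + sqrt(disc))/2 = 29.0525
||T|| = sqrt(29.0525) = 5.3900

5.3900


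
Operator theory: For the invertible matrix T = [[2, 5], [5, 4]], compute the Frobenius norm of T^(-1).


det(T) = 2*4 - 5*5 = -17
T^(-1) = (1/-17) * [[4, -5], [-5, 2]] = [[-0.2353, 0.2941], [0.2941, -0.1176]]
||T^(-1)||_F^2 = (-0.2353)^2 + 0.2941^2 + 0.2941^2 + (-0.1176)^2 = 0.2422
||T^(-1)||_F = sqrt(0.2422) = 0.4922

0.4922


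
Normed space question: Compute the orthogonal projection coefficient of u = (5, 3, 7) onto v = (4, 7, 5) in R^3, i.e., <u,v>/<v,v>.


Computing <u,v> = 5*4 + 3*7 + 7*5 = 76
Computing <v,v> = 4^2 + 7^2 + 5^2 = 90
Projection coefficient = 76/90 = 0.8444

0.8444


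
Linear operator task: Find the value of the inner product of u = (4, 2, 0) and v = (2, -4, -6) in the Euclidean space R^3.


Computing the standard inner product <u, v> = sum u_i * v_i
= 4*2 + 2*-4 + 0*-6
= 8 + -8 + 0
= 0

0


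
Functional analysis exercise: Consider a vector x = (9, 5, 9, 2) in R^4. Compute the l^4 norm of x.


The l^4 norm = (sum |x_i|^4)^(1/4)
Sum of 4th powers = 6561 + 625 + 6561 + 16 = 13763
||x||_4 = (13763)^(1/4) = 10.8312

10.8312


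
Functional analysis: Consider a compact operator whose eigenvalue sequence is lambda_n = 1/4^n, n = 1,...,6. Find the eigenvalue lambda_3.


The eigenvalue formula gives lambda_3 = 1/4^3
= 1/64
= 0.0156

0.0156


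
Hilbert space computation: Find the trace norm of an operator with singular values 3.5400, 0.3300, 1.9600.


The nuclear norm is the sum of all singular values.
||T||_1 = 3.5400 + 0.3300 + 1.9600
= 5.8300

5.8300


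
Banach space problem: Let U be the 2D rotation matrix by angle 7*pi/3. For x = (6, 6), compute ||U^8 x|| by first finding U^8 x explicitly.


U is a rotation by theta = 7*pi/3
U^8 = rotation by 8*theta = 56*pi/3 = 2*pi/3 (mod 2*pi)
cos(2*pi/3) = -0.5000, sin(2*pi/3) = 0.8660
U^8 x = (-0.5000 * 6 - 0.8660 * 6, 0.8660 * 6 + -0.5000 * 6)
= (-8.1962, 2.1962)
||U^8 x|| = sqrt((-8.1962)^2 + 2.1962^2) = sqrt(72.0000) = 8.4853

8.4853


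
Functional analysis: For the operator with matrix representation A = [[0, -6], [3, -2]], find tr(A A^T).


trace(A * A^T) = sum of squares of all entries
= 0^2 + (-6)^2 + 3^2 + (-2)^2
= 0 + 36 + 9 + 4
= 49

49


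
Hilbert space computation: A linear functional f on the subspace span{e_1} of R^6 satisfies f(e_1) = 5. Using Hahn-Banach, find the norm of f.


The norm of f is given by ||f|| = sup_{||x||=1} |f(x)|.
On span{e_1}, ||e_1|| = 1, so ||f|| = |f(e_1)| / ||e_1||
= |5| / 1 = 5.0000

5.0000


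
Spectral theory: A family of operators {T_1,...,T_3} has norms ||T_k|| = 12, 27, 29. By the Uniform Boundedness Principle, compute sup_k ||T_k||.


By the Uniform Boundedness Principle, the supremum of norms is finite.
sup_k ||T_k|| = max(12, 27, 29) = 29

29


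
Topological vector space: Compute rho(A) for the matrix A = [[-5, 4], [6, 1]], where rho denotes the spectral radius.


For a 2x2 matrix, eigenvalues satisfy lambda^2 - (trace)*lambda + det = 0
trace = -5 + 1 = -4
det = -5*1 - 4*6 = -29
discriminant = (-4)^2 - 4*(-29) = 132
spectral radius = max |eigenvalue| = 7.7446

7.7446


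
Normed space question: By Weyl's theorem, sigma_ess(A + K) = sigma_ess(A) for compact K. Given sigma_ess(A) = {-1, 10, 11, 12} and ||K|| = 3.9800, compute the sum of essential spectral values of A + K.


By Weyl's theorem, the essential spectrum is invariant under compact perturbations.
sigma_ess(A + K) = sigma_ess(A) = {-1, 10, 11, 12}
Sum = -1 + 10 + 11 + 12 = 32

32


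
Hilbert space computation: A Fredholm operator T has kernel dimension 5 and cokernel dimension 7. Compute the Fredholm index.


The Fredholm index is defined as ind(T) = dim(ker T) - dim(coker T)
= 5 - 7
= -2

-2


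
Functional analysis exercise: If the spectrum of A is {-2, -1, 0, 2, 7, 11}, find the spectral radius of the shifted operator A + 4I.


Spectrum of A + 4I = {2, 3, 4, 6, 11, 15}
Spectral radius = max |lambda| over the shifted spectrum
= max(2, 3, 4, 6, 11, 15) = 15

15


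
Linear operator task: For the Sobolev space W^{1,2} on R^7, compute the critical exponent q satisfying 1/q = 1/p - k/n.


Using the Sobolev embedding formula: 1/q = 1/p - k/n
1/q = 1/2 - 1/7 = 5/14
q = 1/(5/14) = 14/5 = 2.8000

2.8000


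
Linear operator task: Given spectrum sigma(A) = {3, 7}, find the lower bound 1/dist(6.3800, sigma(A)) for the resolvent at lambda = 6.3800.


dist(6.3800, {3, 7}) = min(|6.3800 - 3|, |6.3800 - 7|)
= min(3.3800, 0.6200) = 0.6200
Resolvent bound = 1/0.6200 = 1.6129

1.6129


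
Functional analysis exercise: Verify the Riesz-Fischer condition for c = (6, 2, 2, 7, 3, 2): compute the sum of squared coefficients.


sum |c_n|^2 = 6^2 + 2^2 + 2^2 + 7^2 + 3^2 + 2^2
= 36 + 4 + 4 + 49 + 9 + 4
= 106

106


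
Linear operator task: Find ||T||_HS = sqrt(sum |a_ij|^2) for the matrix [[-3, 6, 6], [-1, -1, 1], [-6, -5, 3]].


The Hilbert-Schmidt norm is sqrt(sum of squares of all entries).
Sum of squares = (-3)^2 + 6^2 + 6^2 + (-1)^2 + (-1)^2 + 1^2 + (-6)^2 + (-5)^2 + 3^2
= 9 + 36 + 36 + 1 + 1 + 1 + 36 + 25 + 9 = 154
||T||_HS = sqrt(154) = 12.4097

12.4097


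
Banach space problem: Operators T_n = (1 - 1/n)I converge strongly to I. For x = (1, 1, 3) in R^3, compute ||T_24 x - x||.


T_24 x - x = (1 - 1/24)x - x = -x/24
||x|| = sqrt(11) = 3.3166
||T_24 x - x|| = ||x||/24 = 3.3166/24 = 0.1382

0.1382


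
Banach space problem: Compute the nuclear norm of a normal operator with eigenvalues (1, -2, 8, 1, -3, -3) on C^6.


For a normal operator, singular values equal |eigenvalues|.
Trace norm = sum |lambda_i| = 1 + 2 + 8 + 1 + 3 + 3
= 18

18


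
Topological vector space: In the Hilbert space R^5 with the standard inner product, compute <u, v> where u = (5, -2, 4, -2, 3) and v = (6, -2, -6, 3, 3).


Computing the standard inner product <u, v> = sum u_i * v_i
= 5*6 + -2*-2 + 4*-6 + -2*3 + 3*3
= 30 + 4 + -24 + -6 + 9
= 13

13


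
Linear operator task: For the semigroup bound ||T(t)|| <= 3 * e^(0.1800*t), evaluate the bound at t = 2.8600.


||T(2.8600)|| <= 3 * exp(0.1800 * 2.8600)
= 3 * exp(0.5148)
= 3 * 1.6733
= 5.0199

5.0199


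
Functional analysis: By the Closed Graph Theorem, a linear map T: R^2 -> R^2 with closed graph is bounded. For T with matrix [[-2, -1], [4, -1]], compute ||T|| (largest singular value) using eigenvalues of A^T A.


A^T A = [[20, -2], [-2, 2]]
trace(A^T A) = 22, det(A^T A) = 36
discriminant = 22^2 - 4*36 = 340
Largest eigenvalue of A^T A = (trace + sqrt(disc))/2 = 20.2195
||T|| = sqrt(20.2195) = 4.4966

4.4966


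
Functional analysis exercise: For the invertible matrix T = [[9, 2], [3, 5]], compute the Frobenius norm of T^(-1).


det(T) = 9*5 - 2*3 = 39
T^(-1) = (1/39) * [[5, -2], [-3, 9]] = [[0.1282, -0.0513], [-0.0769, 0.2308]]
||T^(-1)||_F^2 = 0.1282^2 + (-0.0513)^2 + (-0.0769)^2 + 0.2308^2 = 0.0782
||T^(-1)||_F = sqrt(0.0782) = 0.2797

0.2797


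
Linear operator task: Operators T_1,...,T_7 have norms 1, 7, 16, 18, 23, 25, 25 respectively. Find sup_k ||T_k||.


By the Uniform Boundedness Principle, the supremum of norms is finite.
sup_k ||T_k|| = max(1, 7, 16, 18, 23, 25, 25) = 25

25


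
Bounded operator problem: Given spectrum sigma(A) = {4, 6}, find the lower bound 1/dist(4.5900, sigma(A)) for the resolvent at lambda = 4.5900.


dist(4.5900, {4, 6}) = min(|4.5900 - 4|, |4.5900 - 6|)
= min(0.5900, 1.4100) = 0.5900
Resolvent bound = 1/0.5900 = 1.6949

1.6949


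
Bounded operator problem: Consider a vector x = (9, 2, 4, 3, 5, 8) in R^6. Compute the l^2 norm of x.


The l^2 norm = (sum |x_i|^2)^(1/2)
Sum of 2th powers = 81 + 4 + 16 + 9 + 25 + 64 = 199
||x||_2 = (199)^(1/2) = 14.1067

14.1067


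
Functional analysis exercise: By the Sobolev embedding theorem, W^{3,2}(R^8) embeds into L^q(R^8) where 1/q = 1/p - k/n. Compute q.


Using the Sobolev embedding formula: 1/q = 1/p - k/n
1/q = 1/2 - 3/8 = 1/8
q = 1/(1/8) = 8

8.0000


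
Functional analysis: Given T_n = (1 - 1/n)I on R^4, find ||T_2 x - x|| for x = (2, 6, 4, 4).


T_2 x - x = (1 - 1/2)x - x = -x/2
||x|| = sqrt(72) = 8.4853
||T_2 x - x|| = ||x||/2 = 8.4853/2 = 4.2426

4.2426


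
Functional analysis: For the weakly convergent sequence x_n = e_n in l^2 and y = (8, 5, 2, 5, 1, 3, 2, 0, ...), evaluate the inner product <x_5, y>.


x_5 = e_5 is the standard basis vector with 1 in position 5.
<x_5, y> = y_5 = 1
As n -> infinity, <x_n, y> -> 0, confirming weak convergence of (x_n) to 0.

1


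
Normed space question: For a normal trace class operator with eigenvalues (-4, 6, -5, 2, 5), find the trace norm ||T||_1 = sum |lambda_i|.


For a normal operator, singular values equal |eigenvalues|.
Trace norm = sum |lambda_i| = 4 + 6 + 5 + 2 + 5
= 22

22


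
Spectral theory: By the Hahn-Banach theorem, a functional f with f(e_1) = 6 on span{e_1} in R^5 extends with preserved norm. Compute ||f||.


The norm of f is given by ||f|| = sup_{||x||=1} |f(x)|.
On span{e_1}, ||e_1|| = 1, so ||f|| = |f(e_1)| / ||e_1||
= |6| / 1 = 6.0000

6.0000


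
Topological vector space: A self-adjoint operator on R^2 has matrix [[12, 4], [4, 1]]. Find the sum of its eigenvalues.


For a self-adjoint (symmetric) matrix, the eigenvalues are real.
The sum of eigenvalues equals the trace of the matrix.
trace = 12 + 1 = 13

13


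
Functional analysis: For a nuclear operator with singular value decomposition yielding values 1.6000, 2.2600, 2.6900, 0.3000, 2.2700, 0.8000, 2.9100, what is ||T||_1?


The nuclear norm is the sum of all singular values.
||T||_1 = 1.6000 + 2.2600 + 2.6900 + 0.3000 + 2.2700 + 0.8000 + 2.9100
= 12.8300

12.8300


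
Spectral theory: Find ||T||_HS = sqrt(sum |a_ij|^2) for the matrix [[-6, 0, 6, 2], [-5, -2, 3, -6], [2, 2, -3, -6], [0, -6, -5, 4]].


The Hilbert-Schmidt norm is sqrt(sum of squares of all entries).
Sum of squares = (-6)^2 + 0^2 + 6^2 + 2^2 + (-5)^2 + (-2)^2 + 3^2 + (-6)^2 + 2^2 + 2^2 + (-3)^2 + (-6)^2 + 0^2 + (-6)^2 + (-5)^2 + 4^2
= 36 + 0 + 36 + 4 + 25 + 4 + 9 + 36 + 4 + 4 + 9 + 36 + 0 + 36 + 25 + 16 = 280
||T||_HS = sqrt(280) = 16.7332

16.7332


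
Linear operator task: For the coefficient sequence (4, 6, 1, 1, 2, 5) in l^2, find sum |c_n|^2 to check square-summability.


sum |c_n|^2 = 4^2 + 6^2 + 1^2 + 1^2 + 2^2 + 5^2
= 16 + 36 + 1 + 1 + 4 + 25
= 83

83


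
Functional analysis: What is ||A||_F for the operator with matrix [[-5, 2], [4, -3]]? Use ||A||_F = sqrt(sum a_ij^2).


||A||_F^2 = sum a_ij^2
= (-5)^2 + 2^2 + 4^2 + (-3)^2
= 25 + 4 + 16 + 9 = 54
||A||_F = sqrt(54) = 7.3485

7.3485


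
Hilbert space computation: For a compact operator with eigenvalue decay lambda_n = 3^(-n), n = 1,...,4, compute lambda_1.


The eigenvalue formula gives lambda_1 = 1/3^1
= 1/3
= 0.3333

0.3333


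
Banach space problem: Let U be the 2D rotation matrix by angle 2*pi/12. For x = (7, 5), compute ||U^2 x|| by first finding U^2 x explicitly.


U is a rotation by theta = 2*pi/12
U^2 = rotation by 2*theta = 4*pi/12
cos(4*pi/12) = 0.5000, sin(4*pi/12) = 0.8660
U^2 x = (0.5000 * 7 - 0.8660 * 5, 0.8660 * 7 + 0.5000 * 5)
= (-0.8301, 8.5622)
||U^2 x|| = sqrt((-0.8301)^2 + 8.5622^2) = sqrt(74.0000) = 8.6023

8.6023


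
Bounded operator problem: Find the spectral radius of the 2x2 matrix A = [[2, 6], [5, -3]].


For a 2x2 matrix, eigenvalues satisfy lambda^2 - (trace)*lambda + det = 0
trace = 2 + -3 = -1
det = 2*-3 - 6*5 = -36
discriminant = (-1)^2 - 4*(-36) = 145
spectral radius = max |eigenvalue| = 6.5208

6.5208


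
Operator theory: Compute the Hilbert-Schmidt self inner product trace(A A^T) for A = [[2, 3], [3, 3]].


trace(A * A^T) = sum of squares of all entries
= 2^2 + 3^2 + 3^2 + 3^2
= 4 + 9 + 9 + 9
= 31

31


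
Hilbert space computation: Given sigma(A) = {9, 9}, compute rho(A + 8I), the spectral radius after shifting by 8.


Spectrum of A + 8I = {17, 17}
Spectral radius = max |lambda| over the shifted spectrum
= max(17, 17) = 17

17


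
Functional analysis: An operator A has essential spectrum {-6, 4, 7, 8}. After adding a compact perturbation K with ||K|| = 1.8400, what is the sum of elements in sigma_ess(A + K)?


By Weyl's theorem, the essential spectrum is invariant under compact perturbations.
sigma_ess(A + K) = sigma_ess(A) = {-6, 4, 7, 8}
Sum = -6 + 4 + 7 + 8 = 13

13


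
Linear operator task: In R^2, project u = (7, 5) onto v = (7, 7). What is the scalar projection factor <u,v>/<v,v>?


Computing <u,v> = 7*7 + 5*7 = 84
Computing <v,v> = 7^2 + 7^2 = 98
Projection coefficient = 84/98 = 0.8571

0.8571


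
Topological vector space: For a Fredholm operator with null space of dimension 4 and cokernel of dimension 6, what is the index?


The Fredholm index is defined as ind(T) = dim(ker T) - dim(coker T)
= 4 - 6
= -2

-2


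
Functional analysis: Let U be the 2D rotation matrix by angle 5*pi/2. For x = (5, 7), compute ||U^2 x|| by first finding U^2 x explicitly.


U is a rotation by theta = 5*pi/2
U^2 = rotation by 2*theta = 10*pi/2 = 2*pi/2 (mod 2*pi)
cos(2*pi/2) = -1.0000, sin(2*pi/2) = 0.0000
U^2 x = (-1.0000 * 5 - 0.0000 * 7, 0.0000 * 5 + -1.0000 * 7)
= (-5.0000, -7.0000)
||U^2 x|| = sqrt((-5.0000)^2 + (-7.0000)^2) = sqrt(74.0000) = 8.6023

8.6023


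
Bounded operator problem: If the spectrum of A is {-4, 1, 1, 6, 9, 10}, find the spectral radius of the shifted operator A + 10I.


Spectrum of A + 10I = {6, 11, 11, 16, 19, 20}
Spectral radius = max |lambda| over the shifted spectrum
= max(6, 11, 11, 16, 19, 20) = 20

20


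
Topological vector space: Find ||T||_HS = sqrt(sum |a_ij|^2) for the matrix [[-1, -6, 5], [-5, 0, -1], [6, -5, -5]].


The Hilbert-Schmidt norm is sqrt(sum of squares of all entries).
Sum of squares = (-1)^2 + (-6)^2 + 5^2 + (-5)^2 + 0^2 + (-1)^2 + 6^2 + (-5)^2 + (-5)^2
= 1 + 36 + 25 + 25 + 0 + 1 + 36 + 25 + 25 = 174
||T||_HS = sqrt(174) = 13.1909

13.1909


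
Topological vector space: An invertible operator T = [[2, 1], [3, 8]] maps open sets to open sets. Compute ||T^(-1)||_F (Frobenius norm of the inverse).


det(T) = 2*8 - 1*3 = 13
T^(-1) = (1/13) * [[8, -1], [-3, 2]] = [[0.6154, -0.0769], [-0.2308, 0.1538]]
||T^(-1)||_F^2 = 0.6154^2 + (-0.0769)^2 + (-0.2308)^2 + 0.1538^2 = 0.4615
||T^(-1)||_F = sqrt(0.4615) = 0.6794

0.6794


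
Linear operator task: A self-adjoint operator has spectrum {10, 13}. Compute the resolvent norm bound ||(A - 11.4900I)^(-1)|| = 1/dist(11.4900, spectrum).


dist(11.4900, {10, 13}) = min(|11.4900 - 10|, |11.4900 - 13|)
= min(1.4900, 1.5100) = 1.4900
Resolvent bound = 1/1.4900 = 0.6711

0.6711


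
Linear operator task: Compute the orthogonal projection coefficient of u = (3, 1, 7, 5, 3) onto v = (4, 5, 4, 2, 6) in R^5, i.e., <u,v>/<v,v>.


Computing <u,v> = 3*4 + 1*5 + 7*4 + 5*2 + 3*6 = 73
Computing <v,v> = 4^2 + 5^2 + 4^2 + 2^2 + 6^2 = 97
Projection coefficient = 73/97 = 0.7526

0.7526


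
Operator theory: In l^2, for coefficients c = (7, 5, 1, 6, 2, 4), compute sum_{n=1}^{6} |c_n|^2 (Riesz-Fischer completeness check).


sum |c_n|^2 = 7^2 + 5^2 + 1^2 + 6^2 + 2^2 + 4^2
= 49 + 25 + 1 + 36 + 4 + 16
= 131

131


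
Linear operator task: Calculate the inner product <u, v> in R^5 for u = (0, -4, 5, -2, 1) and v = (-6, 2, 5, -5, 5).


Computing the standard inner product <u, v> = sum u_i * v_i
= 0*-6 + -4*2 + 5*5 + -2*-5 + 1*5
= 0 + -8 + 25 + 10 + 5
= 32

32


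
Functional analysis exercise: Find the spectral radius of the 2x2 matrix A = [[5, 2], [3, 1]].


For a 2x2 matrix, eigenvalues satisfy lambda^2 - (trace)*lambda + det = 0
trace = 5 + 1 = 6
det = 5*1 - 2*3 = -1
discriminant = 6^2 - 4*(-1) = 40
spectral radius = max |eigenvalue| = 6.1623

6.1623


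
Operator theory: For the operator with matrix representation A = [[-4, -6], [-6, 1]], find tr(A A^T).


trace(A * A^T) = sum of squares of all entries
= (-4)^2 + (-6)^2 + (-6)^2 + 1^2
= 16 + 36 + 36 + 1
= 89

89


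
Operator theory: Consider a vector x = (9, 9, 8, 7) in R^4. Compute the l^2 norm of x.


The l^2 norm = (sum |x_i|^2)^(1/2)
Sum of 2th powers = 81 + 81 + 64 + 49 = 275
||x||_2 = (275)^(1/2) = 16.5831

16.5831


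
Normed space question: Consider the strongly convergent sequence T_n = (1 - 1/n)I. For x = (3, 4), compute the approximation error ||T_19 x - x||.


T_19 x - x = (1 - 1/19)x - x = -x/19
||x|| = sqrt(25) = 5.0000
||T_19 x - x|| = ||x||/19 = 5.0000/19 = 0.2632

0.2632


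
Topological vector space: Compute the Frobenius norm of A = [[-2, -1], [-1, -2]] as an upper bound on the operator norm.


||A||_F^2 = sum a_ij^2
= (-2)^2 + (-1)^2 + (-1)^2 + (-2)^2
= 4 + 1 + 1 + 4 = 10
||A||_F = sqrt(10) = 3.1623

3.1623


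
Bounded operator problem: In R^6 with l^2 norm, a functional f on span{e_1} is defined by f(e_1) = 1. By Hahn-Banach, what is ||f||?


The norm of f is given by ||f|| = sup_{||x||=1} |f(x)|.
On span{e_1}, ||e_1|| = 1, so ||f|| = |f(e_1)| / ||e_1||
= |1| / 1 = 1.0000

1.0000


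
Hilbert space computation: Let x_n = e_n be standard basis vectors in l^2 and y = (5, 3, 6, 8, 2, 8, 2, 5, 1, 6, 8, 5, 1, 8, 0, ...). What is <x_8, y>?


x_8 = e_8 is the standard basis vector with 1 in position 8.
<x_8, y> = y_8 = 5
As n -> infinity, <x_n, y> -> 0, confirming weak convergence of (x_n) to 0.

5


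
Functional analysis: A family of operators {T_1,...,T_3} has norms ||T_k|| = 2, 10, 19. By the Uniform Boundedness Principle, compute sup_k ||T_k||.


By the Uniform Boundedness Principle, the supremum of norms is finite.
sup_k ||T_k|| = max(2, 10, 19) = 19

19


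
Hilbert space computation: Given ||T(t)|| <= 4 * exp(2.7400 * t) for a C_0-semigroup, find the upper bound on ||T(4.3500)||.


||T(4.3500)|| <= 4 * exp(2.7400 * 4.3500)
= 4 * exp(11.9190)
= 4 * 150091.4419
= 600365.7676

600365.7676


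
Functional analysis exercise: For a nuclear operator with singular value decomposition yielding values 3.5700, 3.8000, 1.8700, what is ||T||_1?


The nuclear norm is the sum of all singular values.
||T||_1 = 3.5700 + 3.8000 + 1.8700
= 9.2400

9.2400


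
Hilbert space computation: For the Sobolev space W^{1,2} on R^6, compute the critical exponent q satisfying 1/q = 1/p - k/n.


Using the Sobolev embedding formula: 1/q = 1/p - k/n
1/q = 1/2 - 1/6 = 1/3
q = 1/(1/3) = 3

3.0000


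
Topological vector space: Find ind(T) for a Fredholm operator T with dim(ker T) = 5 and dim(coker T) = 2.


The Fredholm index is defined as ind(T) = dim(ker T) - dim(coker T)
= 5 - 2
= 3

3


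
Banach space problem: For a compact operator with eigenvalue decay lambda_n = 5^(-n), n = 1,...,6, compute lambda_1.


The eigenvalue formula gives lambda_1 = 1/5^1
= 1/5
= 0.2000

0.2000


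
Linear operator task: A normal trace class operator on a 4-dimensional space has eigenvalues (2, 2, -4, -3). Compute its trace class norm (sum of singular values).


For a normal operator, singular values equal |eigenvalues|.
Trace norm = sum |lambda_i| = 2 + 2 + 4 + 3
= 11

11


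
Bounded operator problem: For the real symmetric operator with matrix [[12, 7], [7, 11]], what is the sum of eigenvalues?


For a self-adjoint (symmetric) matrix, the eigenvalues are real.
The sum of eigenvalues equals the trace of the matrix.
trace = 12 + 11 = 23

23


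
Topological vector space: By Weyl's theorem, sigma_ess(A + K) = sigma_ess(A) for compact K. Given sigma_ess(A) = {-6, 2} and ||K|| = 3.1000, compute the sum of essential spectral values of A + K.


By Weyl's theorem, the essential spectrum is invariant under compact perturbations.
sigma_ess(A + K) = sigma_ess(A) = {-6, 2}
Sum = -6 + 2 = -4

-4


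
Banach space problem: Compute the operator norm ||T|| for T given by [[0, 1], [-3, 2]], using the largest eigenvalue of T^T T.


A^T A = [[9, -6], [-6, 5]]
trace(A^T A) = 14, det(A^T A) = 9
discriminant = 14^2 - 4*9 = 160
Largest eigenvalue of A^T A = (trace + sqrt(disc))/2 = 13.3246
||T|| = sqrt(13.3246) = 3.6503

3.6503


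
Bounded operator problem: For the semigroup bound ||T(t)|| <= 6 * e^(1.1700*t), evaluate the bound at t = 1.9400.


||T(1.9400)|| <= 6 * exp(1.1700 * 1.9400)
= 6 * exp(2.2698)
= 6 * 9.6775
= 58.0648

58.0648


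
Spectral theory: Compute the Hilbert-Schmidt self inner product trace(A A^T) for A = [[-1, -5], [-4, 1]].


trace(A * A^T) = sum of squares of all entries
= (-1)^2 + (-5)^2 + (-4)^2 + 1^2
= 1 + 25 + 16 + 1
= 43

43


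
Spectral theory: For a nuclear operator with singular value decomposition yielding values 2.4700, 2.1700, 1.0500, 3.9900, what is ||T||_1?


The nuclear norm is the sum of all singular values.
||T||_1 = 2.4700 + 2.1700 + 1.0500 + 3.9900
= 9.6800

9.6800


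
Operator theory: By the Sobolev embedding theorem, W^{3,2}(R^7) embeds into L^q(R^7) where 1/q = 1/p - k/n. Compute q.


Using the Sobolev embedding formula: 1/q = 1/p - k/n
1/q = 1/2 - 3/7 = 1/14
q = 1/(1/14) = 14

14.0000


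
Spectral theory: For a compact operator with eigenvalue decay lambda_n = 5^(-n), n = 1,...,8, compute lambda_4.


The eigenvalue formula gives lambda_4 = 1/5^4
= 1/625
= 0.0016

0.0016


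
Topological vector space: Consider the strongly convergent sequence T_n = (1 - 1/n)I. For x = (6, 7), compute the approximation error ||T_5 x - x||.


T_5 x - x = (1 - 1/5)x - x = -x/5
||x|| = sqrt(85) = 9.2195
||T_5 x - x|| = ||x||/5 = 9.2195/5 = 1.8439

1.8439


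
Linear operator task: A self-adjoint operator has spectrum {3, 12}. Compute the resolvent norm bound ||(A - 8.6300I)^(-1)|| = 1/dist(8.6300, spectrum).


dist(8.6300, {3, 12}) = min(|8.6300 - 3|, |8.6300 - 12|)
= min(5.6300, 3.3700) = 3.3700
Resolvent bound = 1/3.3700 = 0.2967

0.2967


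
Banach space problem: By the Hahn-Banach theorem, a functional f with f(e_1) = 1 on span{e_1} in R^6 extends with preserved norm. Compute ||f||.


The norm of f is given by ||f|| = sup_{||x||=1} |f(x)|.
On span{e_1}, ||e_1|| = 1, so ||f|| = |f(e_1)| / ||e_1||
= |1| / 1 = 1.0000

1.0000


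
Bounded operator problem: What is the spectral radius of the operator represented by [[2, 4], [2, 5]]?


For a 2x2 matrix, eigenvalues satisfy lambda^2 - (trace)*lambda + det = 0
trace = 2 + 5 = 7
det = 2*5 - 4*2 = 2
discriminant = 7^2 - 4*(2) = 41
spectral radius = max |eigenvalue| = 6.7016

6.7016


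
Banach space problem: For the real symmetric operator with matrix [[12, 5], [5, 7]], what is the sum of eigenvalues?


For a self-adjoint (symmetric) matrix, the eigenvalues are real.
The sum of eigenvalues equals the trace of the matrix.
trace = 12 + 7 = 19

19


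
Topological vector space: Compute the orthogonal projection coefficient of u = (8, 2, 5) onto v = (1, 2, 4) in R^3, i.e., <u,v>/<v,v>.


Computing <u,v> = 8*1 + 2*2 + 5*4 = 32
Computing <v,v> = 1^2 + 2^2 + 4^2 = 21
Projection coefficient = 32/21 = 1.5238

1.5238


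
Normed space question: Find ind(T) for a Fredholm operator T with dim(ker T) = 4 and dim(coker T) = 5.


The Fredholm index is defined as ind(T) = dim(ker T) - dim(coker T)
= 4 - 5
= -1

-1


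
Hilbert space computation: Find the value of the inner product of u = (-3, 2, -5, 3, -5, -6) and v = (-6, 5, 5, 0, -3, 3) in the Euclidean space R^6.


Computing the standard inner product <u, v> = sum u_i * v_i
= -3*-6 + 2*5 + -5*5 + 3*0 + -5*-3 + -6*3
= 18 + 10 + -25 + 0 + 15 + -18
= 0

0


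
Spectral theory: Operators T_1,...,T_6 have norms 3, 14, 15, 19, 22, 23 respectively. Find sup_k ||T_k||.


By the Uniform Boundedness Principle, the supremum of norms is finite.
sup_k ||T_k|| = max(3, 14, 15, 19, 22, 23) = 23

23


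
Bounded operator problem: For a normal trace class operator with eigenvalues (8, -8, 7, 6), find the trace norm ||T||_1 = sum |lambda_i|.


For a normal operator, singular values equal |eigenvalues|.
Trace norm = sum |lambda_i| = 8 + 8 + 7 + 6
= 29

29


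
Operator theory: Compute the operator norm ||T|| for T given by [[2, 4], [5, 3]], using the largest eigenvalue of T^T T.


A^T A = [[29, 23], [23, 25]]
trace(A^T A) = 54, det(A^T A) = 196
discriminant = 54^2 - 4*196 = 2132
Largest eigenvalue of A^T A = (trace + sqrt(disc))/2 = 50.0868
||T|| = sqrt(50.0868) = 7.0772

7.0772


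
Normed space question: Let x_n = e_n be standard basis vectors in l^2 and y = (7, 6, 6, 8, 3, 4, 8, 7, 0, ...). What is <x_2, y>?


x_2 = e_2 is the standard basis vector with 1 in position 2.
<x_2, y> = y_2 = 6
As n -> infinity, <x_n, y> -> 0, confirming weak convergence of (x_n) to 0.

6


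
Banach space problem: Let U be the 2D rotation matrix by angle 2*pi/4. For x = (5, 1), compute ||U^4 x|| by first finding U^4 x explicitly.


U is a rotation by theta = 2*pi/4
U^4 = rotation by 4*theta = 8*pi/4 = 0*pi/4 (mod 2*pi)
cos(0*pi/4) = 1.0000, sin(0*pi/4) = 0.0000
U^4 x = (1.0000 * 5 - 0.0000 * 1, 0.0000 * 5 + 1.0000 * 1)
= (5.0000, 1.0000)
||U^4 x|| = sqrt(5.0000^2 + 1.0000^2) = sqrt(26.0000) = 5.0990

5.0990


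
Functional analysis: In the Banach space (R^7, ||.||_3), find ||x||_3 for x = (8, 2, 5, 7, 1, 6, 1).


The l^3 norm = (sum |x_i|^3)^(1/3)
Sum of 3th powers = 512 + 8 + 125 + 343 + 1 + 216 + 1 = 1206
||x||_3 = (1206)^(1/3) = 10.6443

10.6443


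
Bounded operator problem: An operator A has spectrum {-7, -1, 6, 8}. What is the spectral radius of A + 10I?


Spectrum of A + 10I = {3, 9, 16, 18}
Spectral radius = max |lambda| over the shifted spectrum
= max(3, 9, 16, 18) = 18

18


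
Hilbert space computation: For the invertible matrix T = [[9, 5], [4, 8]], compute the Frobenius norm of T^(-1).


det(T) = 9*8 - 5*4 = 52
T^(-1) = (1/52) * [[8, -5], [-4, 9]] = [[0.1538, -0.0962], [-0.0769, 0.1731]]
||T^(-1)||_F^2 = 0.1538^2 + (-0.0962)^2 + (-0.0769)^2 + 0.1731^2 = 0.0688
||T^(-1)||_F = sqrt(0.0688) = 0.2623

0.2623


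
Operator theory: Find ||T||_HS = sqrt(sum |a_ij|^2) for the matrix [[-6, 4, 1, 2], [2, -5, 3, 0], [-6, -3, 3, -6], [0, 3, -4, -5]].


The Hilbert-Schmidt norm is sqrt(sum of squares of all entries).
Sum of squares = (-6)^2 + 4^2 + 1^2 + 2^2 + 2^2 + (-5)^2 + 3^2 + 0^2 + (-6)^2 + (-3)^2 + 3^2 + (-6)^2 + 0^2 + 3^2 + (-4)^2 + (-5)^2
= 36 + 16 + 1 + 4 + 4 + 25 + 9 + 0 + 36 + 9 + 9 + 36 + 0 + 9 + 16 + 25 = 235
||T||_HS = sqrt(235) = 15.3297

15.3297


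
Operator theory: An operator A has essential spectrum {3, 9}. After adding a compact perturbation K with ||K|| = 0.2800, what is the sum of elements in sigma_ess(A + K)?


By Weyl's theorem, the essential spectrum is invariant under compact perturbations.
sigma_ess(A + K) = sigma_ess(A) = {3, 9}
Sum = 3 + 9 = 12

12


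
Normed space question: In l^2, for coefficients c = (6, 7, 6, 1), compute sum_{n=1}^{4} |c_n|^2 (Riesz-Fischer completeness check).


sum |c_n|^2 = 6^2 + 7^2 + 6^2 + 1^2
= 36 + 49 + 36 + 1
= 122

122


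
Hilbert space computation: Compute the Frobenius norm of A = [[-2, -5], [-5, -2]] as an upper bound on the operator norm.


||A||_F^2 = sum a_ij^2
= (-2)^2 + (-5)^2 + (-5)^2 + (-2)^2
= 4 + 25 + 25 + 4 = 58
||A||_F = sqrt(58) = 7.6158

7.6158


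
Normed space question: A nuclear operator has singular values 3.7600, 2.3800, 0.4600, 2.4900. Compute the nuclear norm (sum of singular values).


The nuclear norm is the sum of all singular values.
||T||_1 = 3.7600 + 2.3800 + 0.4600 + 2.4900
= 9.0900

9.0900


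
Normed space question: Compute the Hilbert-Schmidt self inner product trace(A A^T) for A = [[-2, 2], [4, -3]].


trace(A * A^T) = sum of squares of all entries
= (-2)^2 + 2^2 + 4^2 + (-3)^2
= 4 + 4 + 16 + 9
= 33

33


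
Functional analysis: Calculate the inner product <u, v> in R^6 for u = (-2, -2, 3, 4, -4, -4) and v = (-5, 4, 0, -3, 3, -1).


Computing the standard inner product <u, v> = sum u_i * v_i
= -2*-5 + -2*4 + 3*0 + 4*-3 + -4*3 + -4*-1
= 10 + -8 + 0 + -12 + -12 + 4
= -18

-18


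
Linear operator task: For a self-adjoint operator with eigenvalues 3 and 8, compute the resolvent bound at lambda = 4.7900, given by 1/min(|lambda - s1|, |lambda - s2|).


dist(4.7900, {3, 8}) = min(|4.7900 - 3|, |4.7900 - 8|)
= min(1.7900, 3.2100) = 1.7900
Resolvent bound = 1/1.7900 = 0.5587

0.5587


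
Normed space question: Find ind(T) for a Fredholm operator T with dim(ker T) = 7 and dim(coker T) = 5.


The Fredholm index is defined as ind(T) = dim(ker T) - dim(coker T)
= 7 - 5
= 2

2


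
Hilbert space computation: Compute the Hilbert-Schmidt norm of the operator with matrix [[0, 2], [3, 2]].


The Hilbert-Schmidt norm is sqrt(sum of squares of all entries).
Sum of squares = 0^2 + 2^2 + 3^2 + 2^2
= 0 + 4 + 9 + 4 = 17
||T||_HS = sqrt(17) = 4.1231

4.1231


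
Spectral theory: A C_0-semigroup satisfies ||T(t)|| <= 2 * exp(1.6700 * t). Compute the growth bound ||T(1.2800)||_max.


||T(1.2800)|| <= 2 * exp(1.6700 * 1.2800)
= 2 * exp(2.1376)
= 2 * 8.4791
= 16.9581

16.9581


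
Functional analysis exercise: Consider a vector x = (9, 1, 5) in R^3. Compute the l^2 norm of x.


The l^2 norm = (sum |x_i|^2)^(1/2)
Sum of 2th powers = 81 + 1 + 25 = 107
||x||_2 = (107)^(1/2) = 10.3441

10.3441


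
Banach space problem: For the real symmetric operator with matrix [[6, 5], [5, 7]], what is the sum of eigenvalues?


For a self-adjoint (symmetric) matrix, the eigenvalues are real.
The sum of eigenvalues equals the trace of the matrix.
trace = 6 + 7 = 13

13


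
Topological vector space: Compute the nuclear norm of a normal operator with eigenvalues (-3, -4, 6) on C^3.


For a normal operator, singular values equal |eigenvalues|.
Trace norm = sum |lambda_i| = 3 + 4 + 6
= 13

13


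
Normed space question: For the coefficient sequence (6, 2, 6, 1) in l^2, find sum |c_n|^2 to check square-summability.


sum |c_n|^2 = 6^2 + 2^2 + 6^2 + 1^2
= 36 + 4 + 36 + 1
= 77

77


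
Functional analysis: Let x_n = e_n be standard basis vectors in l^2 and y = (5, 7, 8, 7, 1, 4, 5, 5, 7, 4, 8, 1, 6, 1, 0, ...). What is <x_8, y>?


x_8 = e_8 is the standard basis vector with 1 in position 8.
<x_8, y> = y_8 = 5
As n -> infinity, <x_n, y> -> 0, confirming weak convergence of (x_n) to 0.

5


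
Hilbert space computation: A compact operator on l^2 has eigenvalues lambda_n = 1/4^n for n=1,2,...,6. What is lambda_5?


The eigenvalue formula gives lambda_5 = 1/4^5
= 1/1024
= 9.7656e-04

9.7656e-04


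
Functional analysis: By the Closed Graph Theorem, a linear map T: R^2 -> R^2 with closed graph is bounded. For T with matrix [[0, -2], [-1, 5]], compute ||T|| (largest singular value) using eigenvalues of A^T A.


A^T A = [[1, -5], [-5, 29]]
trace(A^T A) = 30, det(A^T A) = 4
discriminant = 30^2 - 4*4 = 884
Largest eigenvalue of A^T A = (trace + sqrt(disc))/2 = 29.8661
||T|| = sqrt(29.8661) = 5.4650

5.4650


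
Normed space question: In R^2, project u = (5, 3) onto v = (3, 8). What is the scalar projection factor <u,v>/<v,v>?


Computing <u,v> = 5*3 + 3*8 = 39
Computing <v,v> = 3^2 + 8^2 = 73
Projection coefficient = 39/73 = 0.5342

0.5342


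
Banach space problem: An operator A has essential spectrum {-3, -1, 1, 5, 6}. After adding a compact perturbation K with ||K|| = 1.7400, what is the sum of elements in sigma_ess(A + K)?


By Weyl's theorem, the essential spectrum is invariant under compact perturbations.
sigma_ess(A + K) = sigma_ess(A) = {-3, -1, 1, 5, 6}
Sum = -3 + -1 + 1 + 5 + 6 = 8

8


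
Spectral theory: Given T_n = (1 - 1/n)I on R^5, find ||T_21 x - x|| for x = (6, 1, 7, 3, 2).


T_21 x - x = (1 - 1/21)x - x = -x/21
||x|| = sqrt(99) = 9.9499
||T_21 x - x|| = ||x||/21 = 9.9499/21 = 0.4738

0.4738


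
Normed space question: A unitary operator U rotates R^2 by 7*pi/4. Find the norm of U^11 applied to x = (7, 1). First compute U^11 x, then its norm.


U is a rotation by theta = 7*pi/4
U^11 = rotation by 11*theta = 77*pi/4 = 5*pi/4 (mod 2*pi)
cos(5*pi/4) = -0.7071, sin(5*pi/4) = -0.7071
U^11 x = (-0.7071 * 7 - -0.7071 * 1, -0.7071 * 7 + -0.7071 * 1)
= (-4.2426, -5.6569)
||U^11 x|| = sqrt((-4.2426)^2 + (-5.6569)^2) = sqrt(50.0000) = 7.0711

7.0711


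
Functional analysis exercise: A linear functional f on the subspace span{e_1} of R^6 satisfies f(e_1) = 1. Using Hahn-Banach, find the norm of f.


The norm of f is given by ||f|| = sup_{||x||=1} |f(x)|.
On span{e_1}, ||e_1|| = 1, so ||f|| = |f(e_1)| / ||e_1||
= |1| / 1 = 1.0000

1.0000


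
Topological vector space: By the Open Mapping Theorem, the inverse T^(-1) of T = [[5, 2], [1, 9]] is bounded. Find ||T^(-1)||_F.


det(T) = 5*9 - 2*1 = 43
T^(-1) = (1/43) * [[9, -2], [-1, 5]] = [[0.2093, -0.0465], [-0.0233, 0.1163]]
||T^(-1)||_F^2 = 0.2093^2 + (-0.0465)^2 + (-0.0233)^2 + 0.1163^2 = 0.0600
||T^(-1)||_F = sqrt(0.0600) = 0.2450

0.2450


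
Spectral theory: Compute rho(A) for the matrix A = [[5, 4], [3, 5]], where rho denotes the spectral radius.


For a 2x2 matrix, eigenvalues satisfy lambda^2 - (trace)*lambda + det = 0
trace = 5 + 5 = 10
det = 5*5 - 4*3 = 13
discriminant = 10^2 - 4*(13) = 48
spectral radius = max |eigenvalue| = 8.4641

8.4641


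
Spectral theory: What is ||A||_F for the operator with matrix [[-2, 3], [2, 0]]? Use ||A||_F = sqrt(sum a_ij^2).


||A||_F^2 = sum a_ij^2
= (-2)^2 + 3^2 + 2^2 + 0^2
= 4 + 9 + 4 + 0 = 17
||A||_F = sqrt(17) = 4.1231

4.1231


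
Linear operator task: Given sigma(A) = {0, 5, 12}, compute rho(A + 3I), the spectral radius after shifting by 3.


Spectrum of A + 3I = {3, 8, 15}
Spectral radius = max |lambda| over the shifted spectrum
= max(3, 8, 15) = 15

15
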